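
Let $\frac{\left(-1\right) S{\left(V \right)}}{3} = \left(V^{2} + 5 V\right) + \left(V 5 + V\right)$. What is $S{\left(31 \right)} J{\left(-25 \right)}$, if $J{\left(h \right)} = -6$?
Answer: $23436$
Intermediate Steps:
$S{\left(V \right)} = - 33 V - 3 V^{2}$ ($S{\left(V \right)} = - 3 \left(\left(V^{2} + 5 V\right) + \left(V 5 + V\right)\right) = - 3 \left(\left(V^{2} + 5 V\right) + \left(5 V + V\right)\right) = - 3 \left(\left(V^{2} + 5 V\right) + 6 V\right) = - 3 \left(V^{2} + 11 V\right) = - 33 V - 3 V^{2}$)
$S{\left(31 \right)} J{\left(-25 \right)} = \left(-3\right) 31 \left(11 + 31\right) \left(-6\right) = \left(-3\right) 31 \cdot 42 \left(-6\right) = \left(-3906\right) \left(-6\right) = 23436$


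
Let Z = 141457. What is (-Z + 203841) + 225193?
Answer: 287577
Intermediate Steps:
(-Z + 203841) + 225193 = (-1*141457 + 203841) + 225193 = (-141457 + 203841) + 225193 = 62384 + 225193 = 287577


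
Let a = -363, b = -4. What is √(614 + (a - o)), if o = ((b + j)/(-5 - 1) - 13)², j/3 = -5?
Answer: √5555/6 ≈ 12.422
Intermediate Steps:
j = -15 (j = 3*(-5) = -15)
o = 3481/36 (o = ((-4 - 15)/(-5 - 1) - 13)² = (-19/(-6) - 13)² = (-19*(-⅙) - 13)² = (19/6 - 13)² = (-59/6)² = 3481/36 ≈ 96.694)
√(614 + (a - o)) = √(614 + (-363 - 1*3481/36)) = √(614 + (-363 - 3481/36)) = √(614 - 16549/36) = √(5555/36) = √5555/6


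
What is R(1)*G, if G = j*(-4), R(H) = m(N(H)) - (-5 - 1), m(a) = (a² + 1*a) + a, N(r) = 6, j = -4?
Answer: 864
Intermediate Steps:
m(a) = a² + 2*a (m(a) = (a² + a) + a = (a + a²) + a = a² + 2*a)
R(H) = 54 (R(H) = 6*(2 + 6) - (-5 - 1) = 6*8 - 1*(-6) = 48 + 6 = 54)
G = 16 (G = -4*(-4) = 16)
R(1)*G = 54*16 = 864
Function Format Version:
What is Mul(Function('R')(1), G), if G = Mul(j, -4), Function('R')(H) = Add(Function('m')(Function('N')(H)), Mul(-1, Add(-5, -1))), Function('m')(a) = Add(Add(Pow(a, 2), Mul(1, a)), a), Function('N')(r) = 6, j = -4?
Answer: 864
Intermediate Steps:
Function('m')(a) = Add(Pow(a, 2), Mul(2, a)) (Function('m')(a) = Add(Add(Pow(a, 2), a), a) = Add(Add(a, Pow(a, 2)), a) = Add(Pow(a, 2), Mul(2, a)))
Function('R')(H) = 54 (Function('R')(H) = Add(Mul(6, Add(2, 6)), Mul(-1, Add(-5, -1))) = Add(Mul(6, 8), Mul(-1, -6)) = Add(48, 6) = 54)
G = 16 (G = Mul(-4, -4) = 16)
Mul(Function('R')(1), G) = Mul(54, 16) = 864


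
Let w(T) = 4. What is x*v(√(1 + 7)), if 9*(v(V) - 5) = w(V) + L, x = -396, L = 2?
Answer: -2244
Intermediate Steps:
v(V) = 17/3 (v(V) = 5 + (4 + 2)/9 = 5 + (⅑)*6 = 5 + ⅔ = 17/3)
x*v(√(1 + 7)) = -396*17/3 = -2244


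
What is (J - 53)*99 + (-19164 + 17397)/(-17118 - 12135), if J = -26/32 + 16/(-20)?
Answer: -4217562661/780080 ≈ -5406.6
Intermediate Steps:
J = -129/80 (J = -26*1/32 + 16*(-1/20) = -13/16 - 4/5 = -129/80 ≈ -1.6125)
(J - 53)*99 + (-19164 + 17397)/(-17118 - 12135) = (-129/80 - 53)*99 + (-19164 + 17397)/(-17118 - 12135) = -4369/80*99 - 1767/(-29253) = -432531/80 - 1767*(-1/29253) = -432531/80 + 589/9751 = -4217562661/780080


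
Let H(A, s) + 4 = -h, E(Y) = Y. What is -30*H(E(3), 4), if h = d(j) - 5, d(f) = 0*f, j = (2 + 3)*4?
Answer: -30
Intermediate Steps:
j = 20 (j = 5*4 = 20)
d(f) = 0
h = -5 (h = 0 - 5 = -5)
H(A, s) = 1 (H(A, s) = -4 - 1*(-5) = -4 + 5 = 1)
-30*H(E(3), 4) = -30*1 = -30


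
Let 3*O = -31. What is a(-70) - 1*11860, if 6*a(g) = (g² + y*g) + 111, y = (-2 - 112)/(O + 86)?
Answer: -14991883/1362 ≈ -11007.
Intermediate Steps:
O = -31/3 (O = (⅓)*(-31) = -31/3 ≈ -10.333)
y = -342/227 (y = (-2 - 112)/(-31/3 + 86) = -114/227/3 = -114*3/227 = -342/227 ≈ -1.5066)
a(g) = 37/2 - 57*g/227 + g²/6 (a(g) = ((g² - 342*g/227) + 111)/6 = (111 + g² - 342*g/227)/6 = 37/2 - 57*g/227 + g²/6)
a(-70) - 1*11860 = (37/2 - 57/227*(-70) + (⅙)*(-70)²) - 1*11860 = (37/2 + 3990/227 + (⅙)*4900) - 11860 = (37/2 + 3990/227 + 2450/3) - 11860 = 1161437/1362 - 11860 = -14991883/1362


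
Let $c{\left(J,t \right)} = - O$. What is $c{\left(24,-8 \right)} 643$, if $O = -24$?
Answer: $15432$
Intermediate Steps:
$c{\left(J,t \right)} = 24$ ($c{\left(J,t \right)} = \left(-1\right) \left(-24\right) = 24$)
$c{\left(24,-8 \right)} 643 = 24 \cdot 643 = 15432$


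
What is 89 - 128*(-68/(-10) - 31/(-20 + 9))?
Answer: -62817/55 ≈ -1142.1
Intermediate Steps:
89 - 128*(-68/(-10) - 31/(-20 + 9)) = 89 - 128*(-68*(-⅒) - 31/(-11)) = 89 - 128*(34/5 - 31*(-1/11)) = 89 - 128*(34/5 + 31/11) = 89 - 128*529/55 = 89 - 67712/55 = -62817/55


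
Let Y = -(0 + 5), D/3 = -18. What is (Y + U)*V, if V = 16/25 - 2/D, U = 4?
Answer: -457/675 ≈ -0.67704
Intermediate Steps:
D = -54 (D = 3*(-18) = -54)
V = 457/675 (V = 16/25 - 2/(-54) = 16*(1/25) - 2*(-1/54) = 16/25 + 1/27 = 457/675 ≈ 0.67704)
Y = -5 (Y = -1*5 = -5)
(Y + U)*V = (-5 + 4)*(457/675) = -1*457/675 = -457/675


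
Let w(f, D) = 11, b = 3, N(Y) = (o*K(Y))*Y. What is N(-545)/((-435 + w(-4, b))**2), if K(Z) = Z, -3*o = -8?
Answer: 297025/67416 ≈ 4.4059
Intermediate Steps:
o = 8/3 (o = -1/3*(-8) = 8/3 ≈ 2.6667)
N(Y) = 8*Y**2/3 (N(Y) = (8*Y/3)*Y = 8*Y**2/3)
N(-545)/((-435 + w(-4, b))**2) = ((8/3)*(-545)**2)/((-435 + 11)**2) = ((8/3)*297025)/((-424)**2) = (2376200/3)/179776 = (2376200/3)*(1/179776) = 297025/67416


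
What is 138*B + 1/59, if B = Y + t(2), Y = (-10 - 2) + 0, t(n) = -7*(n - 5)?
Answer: 73279/59 ≈ 1242.0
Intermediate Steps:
t(n) = 35 - 7*n (t(n) = -7*(-5 + n) = 35 - 7*n)
Y = -12 (Y = -12 + 0 = -12)
B = 9 (B = -12 + (35 - 7*2) = -12 + (35 - 14) = -12 + 21 = 9)
138*B + 1/59 = 138*9 + 1/59 = 1242 + 1/59 = 73279/59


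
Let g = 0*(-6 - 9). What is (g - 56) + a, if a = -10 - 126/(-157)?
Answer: -10236/157 ≈ -65.198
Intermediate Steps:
g = 0 (g = 0*(-15) = 0)
a = -1444/157 (a = -10 - 126*(-1/157) = -10 + 126/157 = -1444/157 ≈ -9.1974)
(g - 56) + a = (0 - 56) - 1444/157 = -56 - 1444/157 = -10236/157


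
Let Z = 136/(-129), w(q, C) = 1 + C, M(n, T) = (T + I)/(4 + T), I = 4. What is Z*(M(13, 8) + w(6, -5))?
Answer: 136/43 ≈ 3.1628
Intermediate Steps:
M(n, T) = 1 (M(n, T) = (T + 4)/(4 + T) = (4 + T)/(4 + T) = 1)
Z = -136/129 (Z = 136*(-1/129) = -136/129 ≈ -1.0543)
Z*(M(13, 8) + w(6, -5)) = -136*(1 + (1 - 5))/129 = -136*(1 - 4)/129 = -136/129*(-3) = 136/43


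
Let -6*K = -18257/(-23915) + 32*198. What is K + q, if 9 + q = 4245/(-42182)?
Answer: -1611874899631/1513173795 ≈ -1065.2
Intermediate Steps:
K = -151543697/143490 (K = -(-18257/(-23915) + 32*198)/6 = -(-18257*(-1/23915) + 6336)/6 = -(18257/23915 + 6336)/6 = -1/6*151543697/23915 = -151543697/143490 ≈ -1056.1)
q = -383883/42182 (q = -9 + 4245/(-42182) = -9 + 4245*(-1/42182) = -9 - 4245/42182 = -383883/42182 ≈ -9.1006)
K + q = -151543697/143490 - 383883/42182 = -1611874899631/1513173795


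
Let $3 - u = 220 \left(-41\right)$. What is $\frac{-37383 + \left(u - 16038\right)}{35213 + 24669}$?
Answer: $- \frac{281}{379} \approx -0.74142$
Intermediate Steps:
$u = 9023$ ($u = 3 - 220 \left(-41\right) = 3 - -9020 = 3 + 9020 = 9023$)
$\frac{-37383 + \left(u - 16038\right)}{35213 + 24669} = \frac{-37383 + \left(9023 - 16038\right)}{35213 + 24669} = \frac{-37383 + \left(9023 - 16038\right)}{59882} = \left(-37383 - 7015\right) \frac{1}{59882} = \left(-44398\right) \frac{1}{59882} = - \frac{281}{379}$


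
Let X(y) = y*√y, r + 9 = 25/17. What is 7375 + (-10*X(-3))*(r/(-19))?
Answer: 7375 + 3840*I*√3/323 ≈ 7375.0 + 20.592*I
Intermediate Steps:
r = -128/17 (r = -9 + 25/17 = -128/17 ≈ -7.5294)
X(y) = y^(3/2)
7375 + (-10*X(-3))*(r/(-19)) = 7375 + (-(-30)*I*√3)*(-128/17/(-19)) = 7375 + (-(-30)*I*√3)*(-128/17*(-1/19)) = 7375 + (30*I*√3)*(128/323) = 7375 + 3840*I*√3/323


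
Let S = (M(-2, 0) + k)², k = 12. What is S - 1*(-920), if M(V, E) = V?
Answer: 1020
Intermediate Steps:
S = 100 (S = (-2 + 12)² = 10² = 100)
S - 1*(-920) = 100 - 1*(-920) = 100 + 920 = 1020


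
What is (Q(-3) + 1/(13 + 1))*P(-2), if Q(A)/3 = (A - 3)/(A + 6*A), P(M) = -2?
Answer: -13/7 ≈ -1.8571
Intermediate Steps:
Q(A) = 3*(-3 + A)/(7*A) (Q(A) = 3*((A - 3)/(A + 6*A)) = 3*((-3 + A)/((7*A))) = 3*((-3 + A)*(1/(7*A))) = 3*((-3 + A)/(7*A)) = 3*(-3 + A)/(7*A))
(Q(-3) + 1/(13 + 1))*P(-2) = ((3/7)*(-3 - 3)/(-3) + 1/(13 + 1))*(-2) = ((3/7)*(-⅓)*(-6) + 1/14)*(-2) = (6/7 + 1/14)*(-2) = (13/14)*(-2) = -13/7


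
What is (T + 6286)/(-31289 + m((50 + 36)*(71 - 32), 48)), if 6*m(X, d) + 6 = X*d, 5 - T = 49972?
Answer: 43681/4458 ≈ 9.7983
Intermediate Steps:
T = -49967 (T = 5 - 1*49972 = 5 - 49972 = -49967)
m(X, d) = -1 + X*d/6 (m(X, d) = -1 + (X*d)/6 = -1 + X*d/6)
(T + 6286)/(-31289 + m((50 + 36)*(71 - 32), 48)) = (-49967 + 6286)/(-31289 + (-1 + (1/6)*((50 + 36)*(71 - 32))*48)) = -43681/(-31289 + (-1 + (1/6)*(86*39)*48)) = -43681/(-31289 + (-1 + (1/6)*3354*48)) = -43681/(-31289 + (-1 + 26832)) = -43681/(-31289 + 26831) = -43681/(-4458) = -43681*(-1/4458) = 43681/4458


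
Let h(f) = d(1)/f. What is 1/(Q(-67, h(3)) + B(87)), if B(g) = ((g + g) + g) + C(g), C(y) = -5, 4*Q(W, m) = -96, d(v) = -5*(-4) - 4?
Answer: 1/232 ≈ 0.0043103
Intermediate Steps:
d(v) = 16 (d(v) = 20 - 4 = 16)
h(f) = 16/f
Q(W, m) = -24 (Q(W, m) = (¼)*(-96) = -24)
B(g) = -5 + 3*g (B(g) = ((g + g) + g) - 5 = (2*g + g) - 5 = 3*g - 5 = -5 + 3*g)
1/(Q(-67, h(3)) + B(87)) = 1/(-24 + (-5 + 3*87)) = 1/(-24 + (-5 + 261)) = 1/(-24 + 256) = 1/232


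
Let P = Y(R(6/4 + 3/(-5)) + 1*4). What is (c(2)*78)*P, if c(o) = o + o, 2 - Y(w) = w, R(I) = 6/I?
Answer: -2704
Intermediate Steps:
Y(w) = 2 - w
P = -26/3 (P = 2 - (6/(6/4 + 3/(-5)) + 1*4) = 2 - (6/(6*(1/4) + 3*(-1/5)) + 4) = 2 - (6/(3/2 - 3/5) + 4) = 2 - (6/(9/10) + 4) = 2 - (6*(10/9) + 4) = 2 - (20/3 + 4) = 2 - 1*32/3 = 2 - 32/3 = -26/3 ≈ -8.6667)
c(o) = 2*o
(c(2)*78)*P = ((2*2)*78)*(-26/3) = (4*78)*(-26/3) = 312*(-26/3) = -2704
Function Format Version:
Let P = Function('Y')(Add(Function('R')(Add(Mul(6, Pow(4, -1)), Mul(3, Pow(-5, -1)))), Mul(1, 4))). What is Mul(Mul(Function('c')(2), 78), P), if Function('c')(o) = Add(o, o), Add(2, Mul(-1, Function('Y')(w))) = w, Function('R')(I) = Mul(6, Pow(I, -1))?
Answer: -2704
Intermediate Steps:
Function('Y')(w) = Add(2, Mul(-1, w))
P = Rational(-26, 3) (P = Add(2, Mul(-1, Add(Mul(6, Pow(Add(Mul(6, Pow(4, -1)), Mul(3, Pow(-5, -1))), -1)), Mul(1, 4)))) = Add(2, Mul(-1, Add(Mul(6, Pow(Add(Mul(6, Rational(1, 4)), Mul(3, Rational(-1, 5))), -1)), 4))) = Add(2, Mul(-1, Add(Mul(6, Pow(Add(Rational(3, 2), Rational(-3, 5)), -1)), 4))) = Add(2, Mul(-1, Add(Mul(6, Pow(Rational(9, 10), -1)), 4))) = Add(2, Mul(-1, Add(Mul(6, Rational(10, 9)), 4))) = Add(2, Mul(-1, Add(Rational(20, 3), 4))) = Add(2, Mul(-1, Rational(32, 3))) = Add(2, Rational(-32, 3)) = Rational(-26, 3) ≈ -8.6667)
Function('c')(o) = Mul(2, o)
Mul(Mul(Function('c')(2), 78), P) = Mul(Mul(Mul(2, 2), 78), Rational(-26, 3)) = Mul(Mul(4, 78), Rational(-26, 3)) = Mul(312, Rational(-26, 3)) = -2704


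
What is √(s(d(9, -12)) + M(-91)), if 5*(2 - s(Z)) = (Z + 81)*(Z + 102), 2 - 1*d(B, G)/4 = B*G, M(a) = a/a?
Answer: I*√1411835/5 ≈ 237.64*I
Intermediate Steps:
M(a) = 1
d(B, G) = 8 - 4*B*G
s(Z) = 2 - (81 + Z)*(102 + Z)/5 (s(Z) = 2 - (Z + 81)*(Z + 102)/5 = 2 - (81 + Z)*(102 + Z)/5)
√(s(d(9, -12)) + M(-91)) = √((-8252/5 - 183*(8 - 4*9*(-12))/5 - (8 - 4*9*(-12))²/5) + 1) = √((-8252/5 - 183*(8 + 432)/5 - (8 + 432)²/5) + 1) = √((-8252/5 - 183/5*440 - ⅕*440²) + 1) = √((-8252/5 - 16104 - ⅕*193600) + 1) = √((-8252/5 - 16104 - 38720) + 1) = √(-282372/5 + 1) = √(-282367/5) = I*√1411835/5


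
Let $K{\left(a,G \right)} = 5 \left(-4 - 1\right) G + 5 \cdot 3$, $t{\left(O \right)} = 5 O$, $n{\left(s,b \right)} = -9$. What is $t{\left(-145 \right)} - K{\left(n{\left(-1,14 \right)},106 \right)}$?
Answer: $1910$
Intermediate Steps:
$K{\left(a,G \right)} = 15 - 25 G$ ($K{\left(a,G \right)} = 5 \left(-5\right) G + 15 = - 25 G + 15 = 15 - 25 G$)
$t{\left(-145 \right)} - K{\left(n{\left(-1,14 \right)},106 \right)} = 5 \left(-145\right) - \left(15 - 2650\right) = -725 - \left(15 - 2650\right) = -725 - -2635 = -725 + 2635 = 1910$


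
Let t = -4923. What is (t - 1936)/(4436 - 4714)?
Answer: 6859/278 ≈ 24.673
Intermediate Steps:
(t - 1936)/(4436 - 4714) = (-4923 - 1936)/(4436 - 4714) = -6859/(-278) = -6859*(-1/278) = 6859/278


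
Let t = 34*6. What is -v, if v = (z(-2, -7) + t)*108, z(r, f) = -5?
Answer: -21492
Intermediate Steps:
t = 204
v = 21492 (v = (-5 + 204)*108 = 199*108 = 21492)
-v = -1*21492 = -21492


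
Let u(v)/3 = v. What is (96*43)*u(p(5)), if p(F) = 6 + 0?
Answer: 74304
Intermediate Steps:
p(F) = 6
u(v) = 3*v
(96*43)*u(p(5)) = (96*43)*(3*6) = 4128*18 = 74304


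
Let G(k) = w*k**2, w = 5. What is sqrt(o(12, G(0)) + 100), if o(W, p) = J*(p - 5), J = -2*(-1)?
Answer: 3*sqrt(10) ≈ 9.4868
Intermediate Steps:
J = 2
G(k) = 5*k**2
o(W, p) = -10 + 2*p (o(W, p) = 2*(p - 5) = 2*(-5 + p) = -10 + 2*p)
sqrt(o(12, G(0)) + 100) = sqrt((-10 + 2*(5*0**2)) + 100) = sqrt((-10 + 2*(5*0)) + 100) = sqrt((-10 + 2*0) + 100) = sqrt((-10 + 0) + 100) = sqrt(-10 + 100) = sqrt(90) = 3*sqrt(10)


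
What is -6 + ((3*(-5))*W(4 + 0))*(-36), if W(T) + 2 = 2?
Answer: -6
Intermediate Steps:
W(T) = 0 (W(T) = -2 + 2 = 0)
-6 + ((3*(-5))*W(4 + 0))*(-36) = -6 + ((3*(-5))*0)*(-36) = -6 - 15*0*(-36) = -6 + 0*(-36) = -6 + 0 = -6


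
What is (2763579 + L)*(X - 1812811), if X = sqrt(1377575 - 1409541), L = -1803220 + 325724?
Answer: -2331425409313 + 1286083*I*sqrt(31966) ≈ -2.3314e+12 + 2.2994e+8*I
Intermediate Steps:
L = -1477496
X = I*sqrt(31966) (X = sqrt(-31966) = I*sqrt(31966) ≈ 178.79*I)
(2763579 + L)*(X - 1812811) = (2763579 - 1477496)*(I*sqrt(31966) - 1812811) = 1286083*(-1812811 + I*sqrt(31966)) = -2331425409313 + 1286083*I*sqrt(31966)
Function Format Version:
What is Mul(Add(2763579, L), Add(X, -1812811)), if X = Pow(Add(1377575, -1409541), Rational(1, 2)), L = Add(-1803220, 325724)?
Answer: Add(-2331425409313, Mul(1286083, I, Pow(31966, Rational(1, 2)))) ≈ Add(-2.3314e+12, Mul(2.2994e+8, I))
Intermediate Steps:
L = -1477496
X = Mul(I, Pow(31966, Rational(1, 2))) (X = Pow(-31966, Rational(1, 2)) = Mul(I, Pow(31966, Rational(1, 2))) ≈ Mul(178.79, I))
Mul(Add(2763579, L), Add(X, -1812811)) = Mul(Add(2763579, -1477496), Add(Mul(I, Pow(31966, Rational(1, 2))), -1812811)) = Mul(1286083, Add(-1812811, Mul(I, Pow(31966, Rational(1, 2))))) = Add(-2331425409313, Mul(1286083, I, Pow(31966, Rational(1, 2))))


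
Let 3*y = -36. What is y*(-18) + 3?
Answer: 219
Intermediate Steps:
y = -12 (y = (⅓)*(-36) = -12)
y*(-18) + 3 = -12*(-18) + 3 = 216 + 3 = 219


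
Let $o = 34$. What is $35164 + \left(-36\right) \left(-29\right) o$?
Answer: $70660$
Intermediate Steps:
$35164 + \left(-36\right) \left(-29\right) o = 35164 + \left(-36\right) \left(-29\right) 34 = 35164 + 1044 \cdot 34 = 35164 + 35496 = 70660$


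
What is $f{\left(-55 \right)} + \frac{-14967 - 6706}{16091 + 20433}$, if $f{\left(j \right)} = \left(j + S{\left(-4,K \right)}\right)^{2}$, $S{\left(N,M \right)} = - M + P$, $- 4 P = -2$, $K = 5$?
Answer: $\frac{64641209}{18262} \approx 3539.7$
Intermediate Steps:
$P = \frac{1}{2}$ ($P = \left(- \frac{1}{4}\right) \left(-2\right) = \frac{1}{2} \approx 0.5$)
$S{\left(N,M \right)} = \frac{1}{2} - M$ ($S{\left(N,M \right)} = - M + \frac{1}{2} = \frac{1}{2} - M$)
$f{\left(j \right)} = \left(- \frac{9}{2} + j\right)^{2}$ ($f{\left(j \right)} = \left(j + \left(\frac{1}{2} - 5\right)\right)^{2} = \left(j - \frac{9}{2}\right)^{2} = \left(- \frac{9}{2} + j\right)^{2}$)
$f{\left(-55 \right)} + \frac{-14967 - 6706}{16091 + 20433} = \frac{\left(-9 + 2 \left(-55\right)\right)^{2}}{4} + \frac{-14967 - 6706}{16091 + 20433} = \frac{\left(-9 - 110\right)^{2}}{4} - \frac{21673}{36524} = \frac{\left(-119\right)^{2}}{4} - \frac{21673}{36524} = \frac{1}{4} \cdot 14161 - \frac{21673}{36524} = \frac{14161}{4} - \frac{21673}{36524} = \frac{64641209}{18262}$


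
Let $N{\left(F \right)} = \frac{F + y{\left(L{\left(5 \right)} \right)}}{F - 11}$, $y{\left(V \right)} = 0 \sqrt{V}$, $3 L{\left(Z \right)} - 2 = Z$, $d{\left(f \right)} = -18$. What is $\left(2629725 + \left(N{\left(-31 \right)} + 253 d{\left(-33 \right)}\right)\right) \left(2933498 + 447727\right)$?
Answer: $\frac{124268148341975}{14} \approx 8.8763 \cdot 10^{12}$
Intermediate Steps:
$L{\left(Z \right)} = \frac{2}{3} + \frac{Z}{3}$
$y{\left(V \right)} = 0$
$N{\left(F \right)} = \frac{F}{-11 + F}$ ($N{\left(F \right)} = \frac{F + 0}{F - 11} = \frac{F}{-11 + F}$)
$\left(2629725 + \left(N{\left(-31 \right)} + 253 d{\left(-33 \right)}\right)\right) \left(2933498 + 447727\right) = \left(2629725 - \left(4554 + \frac{31}{-11 - 31}\right)\right) \left(2933498 + 447727\right) = \left(2629725 - \left(4554 + \frac{31}{-42}\right)\right) 3381225 = \left(2629725 - \frac{191237}{42}\right) 3381225 = \frac{110257213}{42} \cdot 3381225 = \frac{124268148341975}{14}$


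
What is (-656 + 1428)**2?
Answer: 595984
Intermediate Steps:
(-656 + 1428)**2 = 772**2 = 595984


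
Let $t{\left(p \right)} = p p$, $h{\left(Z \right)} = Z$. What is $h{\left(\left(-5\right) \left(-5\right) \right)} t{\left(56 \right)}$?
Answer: $78400$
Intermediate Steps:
$t{\left(p \right)} = p^{2}$
$h{\left(\left(-5\right) \left(-5\right) \right)} t{\left(56 \right)} = \left(-5\right) \left(-5\right) 56^{2} = 25 \cdot 3136 = 78400$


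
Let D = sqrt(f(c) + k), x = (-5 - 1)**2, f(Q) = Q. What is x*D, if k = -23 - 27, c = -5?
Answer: 36*I*sqrt(55) ≈ 266.98*I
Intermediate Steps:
k = -50
x = 36 (x = (-6)**2 = 36)
D = I*sqrt(55) (D = sqrt(-5 - 50) = sqrt(-55) = I*sqrt(55) ≈ 7.4162*I)
x*D = 36*(I*sqrt(55)) = 36*I*sqrt(55)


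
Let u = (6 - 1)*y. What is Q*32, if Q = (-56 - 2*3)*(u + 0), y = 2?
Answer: -19840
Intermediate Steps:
u = 10 (u = (6 - 1)*2 = 5*2 = 10)
Q = -620 (Q = (-56 - 2*3)*(10 + 0) = (-56 - 6)*10 = -62*10 = -620)
Q*32 = -620*32 = -19840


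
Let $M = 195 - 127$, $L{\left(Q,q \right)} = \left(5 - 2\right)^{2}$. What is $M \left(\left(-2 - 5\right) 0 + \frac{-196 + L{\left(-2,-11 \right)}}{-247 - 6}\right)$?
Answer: $\frac{1156}{23} \approx 50.261$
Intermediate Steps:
$L{\left(Q,q \right)} = 9$ ($L{\left(Q,q \right)} = 3^{2} = 9$)
$M = 68$
$M \left(\left(-2 - 5\right) 0 + \frac{-196 + L{\left(-2,-11 \right)}}{-247 - 6}\right) = 68 \left(\left(-2 - 5\right) 0 + \frac{-196 + 9}{-247 - 6}\right) = 68 \left(\left(-7\right) 0 - \frac{187}{-253}\right) = 68 \left(0 - - \frac{17}{23}\right) = 68 \left(0 + \frac{17}{23}\right) = 68 \cdot \frac{17}{23} = \frac{1156}{23}$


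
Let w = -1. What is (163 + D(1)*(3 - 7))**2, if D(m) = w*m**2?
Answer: 27889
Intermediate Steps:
D(m) = -m**2
(163 + D(1)*(3 - 7))**2 = (163 + (-1*1**2)*(3 - 7))**2 = (163 - 1*1*(-4))**2 = (163 - 1*(-4))**2 = (163 + 4)**2 = 167**2 = 27889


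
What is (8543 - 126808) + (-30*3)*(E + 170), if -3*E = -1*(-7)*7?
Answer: -132095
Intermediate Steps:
E = -49/3 (E = -(-1*(-7))*7/3 = -7*7/3 = -⅓*49 = -49/3 ≈ -16.333)
(8543 - 126808) + (-30*3)*(E + 170) = (8543 - 126808) + (-30*3)*(-49/3 + 170) = -118265 - 90*461/3 = -118265 - 13830 = -132095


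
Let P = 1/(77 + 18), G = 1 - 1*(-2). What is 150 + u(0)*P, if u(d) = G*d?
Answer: 150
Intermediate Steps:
G = 3 (G = 1 + 2 = 3)
P = 1/95 ≈ 0.010526
u(d) = 3*d
150 + u(0)*P = 150 + (3*0)*(1/95) = 150 + 0*(1/95) = 150 + 0 = 150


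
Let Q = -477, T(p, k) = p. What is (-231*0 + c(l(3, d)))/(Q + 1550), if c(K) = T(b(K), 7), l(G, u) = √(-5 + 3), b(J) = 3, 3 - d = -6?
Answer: 3/1073 ≈ 0.0027959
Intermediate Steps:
d = 9 (d = 3 - 1*(-6) = 3 + 6 = 9)
l(G, u) = I*√2 (l(G, u) = √(-2) = I*√2)
c(K) = 3
(-231*0 + c(l(3, d)))/(Q + 1550) = (-231*0 + 3)/(-477 + 1550) = (0 + 3)/1073 = 3*(1/1073) = 3/1073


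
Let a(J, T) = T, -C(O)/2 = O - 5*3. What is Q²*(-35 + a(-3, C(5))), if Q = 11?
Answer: -1815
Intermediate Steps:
C(O) = 30 - 2*O (C(O) = -2*(O - 5*3) = -2*(O - 15) = -2*(-15 + O) = 30 - 2*O)
Q²*(-35 + a(-3, C(5))) = 11²*(-35 + (30 - 2*5)) = 121*(-35 + (30 - 10)) = 121*(-35 + 20) = 121*(-15) = -1815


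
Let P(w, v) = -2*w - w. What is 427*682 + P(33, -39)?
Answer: 291115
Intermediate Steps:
P(w, v) = -3*w
427*682 + P(33, -39) = 427*682 - 3*33 = 291214 - 99 = 291115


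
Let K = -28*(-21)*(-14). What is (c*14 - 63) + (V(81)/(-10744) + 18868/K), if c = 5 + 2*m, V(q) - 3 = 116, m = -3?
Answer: -51573031/650328 ≈ -79.303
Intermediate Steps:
V(q) = 119 (V(q) = 3 + 116 = 119)
c = -1 (c = 5 + 2*(-3) = 5 - 6 = -1)
K = -8232 (K = 588*(-14) = -8232)
(c*14 - 63) + (V(81)/(-10744) + 18868/K) = (-1*14 - 63) + (119/(-10744) + 18868/(-8232)) = (-14 - 63) + (119*(-1/10744) + 18868*(-1/8232)) = -77 + (-7/632 - 4717/2058) = -77 - 1497775/650328 = -51573031/650328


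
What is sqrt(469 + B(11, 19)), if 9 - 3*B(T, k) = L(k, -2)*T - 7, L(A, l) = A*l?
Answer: sqrt(5523)/3 ≈ 24.772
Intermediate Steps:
B(T, k) = 16/3 + 2*T*k/3 (B(T, k) = 3 - ((k*(-2))*T - 7)/3 = 3 - ((-2*k)*T - 7)/3 = 3 - (-2*T*k - 7)/3 = 3 - (-7 - 2*T*k)/3 = 3 + (7/3 + 2*T*k/3) = 16/3 + 2*T*k/3)
sqrt(469 + B(11, 19)) = sqrt(469 + (16/3 + (2/3)*11*19)) = sqrt(469 + (16/3 + 418/3)) = sqrt(469 + 434/3) = sqrt(1841/3) = sqrt(5523)/3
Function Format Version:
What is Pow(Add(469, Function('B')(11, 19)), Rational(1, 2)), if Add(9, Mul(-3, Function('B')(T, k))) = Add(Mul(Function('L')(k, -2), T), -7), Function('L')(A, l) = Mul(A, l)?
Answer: Mul(Rational(1, 3), Pow(5523, Rational(1, 2))) ≈ 24.772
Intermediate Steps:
Function('B')(T, k) = Add(Rational(16, 3), Mul(Rational(2, 3), T, k)) (Function('B')(T, k) = Add(3, Mul(Rational(-1, 3), Add(Mul(Mul(k, -2), T), -7))) = Add(3, Mul(Rational(-1, 3), Add(Mul(Mul(-2, k), T), -7))) = Add(3, Mul(Rational(-1, 3), Add(Mul(-2, T, k), -7))) = Add(3, Mul(Rational(-1, 3), Add(-7, Mul(-2, T, k)))) = Add(3, Add(Rational(7, 3), Mul(Rational(2, 3), T, k))) = Add(Rational(16, 3), Mul(Rational(2, 3), T, k)))
Pow(Add(469, Function('B')(11, 19)), Rational(1, 2)) = Pow(Add(469, Add(Rational(16, 3), Mul(Rational(2, 3), 11, 19))), Rational(1, 2)) = Pow(Add(469, Add(Rational(16, 3), Rational(418, 3))), Rational(1, 2)) = Pow(Add(469, Rational(434, 3)), Rational(1, 2)) = Pow(Rational(1841, 3), Rational(1, 2)) = Mul(Rational(1, 3), Pow(5523, Rational(1, 2)))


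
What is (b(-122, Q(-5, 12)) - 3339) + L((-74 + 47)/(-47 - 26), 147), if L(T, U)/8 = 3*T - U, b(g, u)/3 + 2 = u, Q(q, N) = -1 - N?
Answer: -332232/73 ≈ -4551.1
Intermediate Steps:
b(g, u) = -6 + 3*u
L(T, U) = -8*U + 24*T (L(T, U) = 8*(3*T - U) = 8*(-U + 3*T) = -8*U + 24*T)
(b(-122, Q(-5, 12)) - 3339) + L((-74 + 47)/(-47 - 26), 147) = ((-6 + 3*(-1 - 1*12)) - 3339) + (-8*147 + 24*((-74 + 47)/(-47 - 26))) = ((-6 + 3*(-1 - 12)) - 3339) + (-1176 + 24*(-27/(-73))) = ((-6 + 3*(-13)) - 3339) + (-1176 + 24*(-27*(-1/73))) = ((-6 - 39) - 3339) + (-1176 + 24*(27/73)) = (-45 - 3339) + (-1176 + 648/73) = -3384 - 85200/73 = -332232/73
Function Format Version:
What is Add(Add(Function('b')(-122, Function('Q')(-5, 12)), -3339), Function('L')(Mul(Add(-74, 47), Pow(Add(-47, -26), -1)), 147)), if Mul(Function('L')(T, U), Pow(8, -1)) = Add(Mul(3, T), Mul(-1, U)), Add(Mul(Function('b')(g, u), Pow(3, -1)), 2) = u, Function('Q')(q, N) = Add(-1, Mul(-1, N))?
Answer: Rational(-332232, 73) ≈ -4551.1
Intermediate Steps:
Function('b')(g, u) = Add(-6, Mul(3, u))
Function('L')(T, U) = Add(Mul(-8, U), Mul(24, T)) (Function('L')(T, U) = Mul(8, Add(Mul(3, T), Mul(-1, U))) = Mul(8, Add(Mul(-1, U), Mul(3, T))) = Add(Mul(-8, U), Mul(24, T)))
Add(Add(Function('b')(-122, Function('Q')(-5, 12)), -3339), Function('L')(Mul(Add(-74, 47), Pow(Add(-47, -26), -1)), 147)) = Add(Add(Add(-6, Mul(3, Add(-1, Mul(-1, 12)))), -3339), Add(Mul(-8, 147), Mul(24, Mul(Add(-74, 47), Pow(Add(-47, -26), -1))))) = Add(Add(Add(-6, Mul(3, Add(-1, -12))), -3339), Add(-1176, Mul(24, Mul(-27, Pow(-73, -1))))) = Add(Add(Add(-6, Mul(3, -13)), -3339), Add(-1176, Mul(24, Mul(-27, Rational(-1, 73))))) = Add(Add(Add(-6, -39), -3339), Add(-1176, Mul(24, Rational(27, 73)))) = Add(Add(-45, -3339), Add(-1176, Rational(648, 73))) = Add(-3384, Rational(-85200, 73)) = Rational(-332232, 73)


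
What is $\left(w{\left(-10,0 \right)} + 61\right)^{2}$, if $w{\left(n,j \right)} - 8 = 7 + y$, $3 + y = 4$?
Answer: $5929$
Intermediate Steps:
$y = 1$ ($y = -3 + 4 = 1$)
$w{\left(n,j \right)} = 16$ ($w{\left(n,j \right)} = 8 + \left(7 + 1\right) = 8 + 8 = 16$)
$\left(w{\left(-10,0 \right)} + 61\right)^{2} = \left(16 + 61\right)^{2} = 77^{2} = 5929$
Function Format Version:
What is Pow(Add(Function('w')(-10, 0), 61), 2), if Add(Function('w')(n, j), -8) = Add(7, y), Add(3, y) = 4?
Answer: 5929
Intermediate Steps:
y = 1 (y = Add(-3, 4) = 1)
Function('w')(n, j) = 16 (Function('w')(n, j) = Add(8, Add(7, 1)) = Add(8, 8) = 16)
Pow(Add(Function('w')(-10, 0), 61), 2) = Pow(Add(16, 61), 2) = Pow(77, 2) = 5929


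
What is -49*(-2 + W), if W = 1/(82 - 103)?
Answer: 301/3 ≈ 100.33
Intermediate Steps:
W = -1/21 (W = 1/(-21) = -1/21 ≈ -0.047619)
-49*(-2 + W) = -49*(-2 - 1/21) = -49*(-43/21) = 301/3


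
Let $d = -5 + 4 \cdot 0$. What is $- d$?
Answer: $5$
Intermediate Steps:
$d = -5$ ($d = -5 + 0 = -5$)
$- d = \left(-1\right) \left(-5\right) = 5$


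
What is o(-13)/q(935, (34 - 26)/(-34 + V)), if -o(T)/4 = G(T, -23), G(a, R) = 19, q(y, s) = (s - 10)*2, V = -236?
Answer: 2565/677 ≈ 3.7888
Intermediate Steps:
q(y, s) = -20 + 2*s (q(y, s) = (-10 + s)*2 = -20 + 2*s)
o(T) = -76 (o(T) = -4*19 = -76)
o(-13)/q(935, (34 - 26)/(-34 + V)) = -76/(-20 + 2*((34 - 26)/(-34 - 236))) = -76/(-20 + 2*(8/(-270))) = -76/(-20 + 2*(8*(-1/270))) = -76/(-20 + 2*(-4/135)) = -76/(-20 - 8/135) = -76/(-2708/135) = -76*(-135/2708) = 2565/677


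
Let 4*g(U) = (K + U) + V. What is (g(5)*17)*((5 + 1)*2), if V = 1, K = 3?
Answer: 459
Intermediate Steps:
g(U) = 1 + U/4 (g(U) = ((3 + U) + 1)/4 = (4 + U)/4 = 1 + U/4)
(g(5)*17)*((5 + 1)*2) = ((1 + (1/4)*5)*17)*((5 + 1)*2) = ((1 + 5/4)*17)*(6*2) = ((9/4)*17)*12 = (153/4)*12 = 459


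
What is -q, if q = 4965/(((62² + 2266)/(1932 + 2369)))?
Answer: -4270893/1222 ≈ -3495.0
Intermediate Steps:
q = 4270893/1222 (q = 4965/(((3844 + 2266)/4301)) = 4965/((6110*(1/4301))) = 4965/(6110/4301) = 4965*(4301/6110) = 4270893/1222 ≈ 3495.0)
-q = -1*4270893/1222 = -4270893/1222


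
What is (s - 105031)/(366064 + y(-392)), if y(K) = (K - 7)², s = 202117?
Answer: 97086/525265 ≈ 0.18483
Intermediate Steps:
y(K) = (-7 + K)²
(s - 105031)/(366064 + y(-392)) = (202117 - 105031)/(366064 + (-7 - 392)²) = 97086/(366064 + (-399)²) = 97086/(366064 + 159201) = 97086/525265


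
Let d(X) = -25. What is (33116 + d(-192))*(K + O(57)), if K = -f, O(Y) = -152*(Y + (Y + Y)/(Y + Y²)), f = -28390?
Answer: 18924809082/29 ≈ 6.5258e+8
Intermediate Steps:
O(Y) = -152*Y - 304*Y/(Y + Y²) (O(Y) = -152*(Y + (2*Y)/(Y + Y²)) = -152*(Y + 2*Y/(Y + Y²)) = -152*Y - 304*Y/(Y + Y²))
K = 28390 (K = -1*(-28390) = 28390)
(33116 + d(-192))*(K + O(57)) = (33116 - 25)*(28390 + 152*(-2 - 1*57 - 1*57²)/(1 + 57)) = 33091*(28390 + 152*(-2 - 57 - 1*3249)/58) = 33091*(28390 + 152*(1/58)*(-2 - 57 - 3249)) = 33091*(28390 + 152*(1/58)*(-3308)) = 33091*(28390 - 251408/29) = 33091*(571902/29) = 18924809082/29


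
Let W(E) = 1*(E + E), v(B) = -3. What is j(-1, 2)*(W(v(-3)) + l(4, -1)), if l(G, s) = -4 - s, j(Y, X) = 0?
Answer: 0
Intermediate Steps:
W(E) = 2*E (W(E) = 1*(2*E) = 2*E)
j(-1, 2)*(W(v(-3)) + l(4, -1)) = 0*(2*(-3) + (-4 - 1*(-1))) = 0*(-6 + (-4 + 1)) = 0*(-6 - 3) = 0*(-9) = 0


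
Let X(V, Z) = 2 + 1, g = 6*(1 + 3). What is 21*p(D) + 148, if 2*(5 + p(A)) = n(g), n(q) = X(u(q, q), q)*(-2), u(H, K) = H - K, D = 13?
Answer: -20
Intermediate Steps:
g = 24 (g = 6*4 = 24)
X(V, Z) = 3
n(q) = -6 (n(q) = 3*(-2) = -6)
p(A) = -8 (p(A) = -5 + (½)*(-6) = -5 - 3 = -8)
21*p(D) + 148 = 21*(-8) + 148 = -168 + 148 = -20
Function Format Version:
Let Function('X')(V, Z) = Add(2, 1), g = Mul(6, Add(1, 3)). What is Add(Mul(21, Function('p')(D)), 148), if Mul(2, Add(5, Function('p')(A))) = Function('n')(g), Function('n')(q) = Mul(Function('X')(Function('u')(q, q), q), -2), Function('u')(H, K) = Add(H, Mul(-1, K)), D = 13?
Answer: -20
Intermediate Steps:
g = 24 (g = Mul(6, 4) = 24)
Function('X')(V, Z) = 3
Function('n')(q) = -6 (Function('n')(q) = Mul(3, -2) = -6)
Function('p')(A) = -8 (Function('p')(A) = Add(-5, Mul(Rational(1, 2), -6)) = Add(-5, -3) = -8)
Add(Mul(21, Function('p')(D)), 148) = Add(Mul(21, -8), 148) = Add(-168, 148) = -20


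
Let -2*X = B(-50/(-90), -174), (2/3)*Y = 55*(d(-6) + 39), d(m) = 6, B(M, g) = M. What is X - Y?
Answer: -33415/9 ≈ -3712.8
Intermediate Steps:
Y = 7425/2 (Y = 3*(55*(6 + 39))/2 = 3*(55*45)/2 = (3/2)*2475 = 7425/2 ≈ 3712.5)
X = -5/18 (X = -(-25)/(-90) = -(-25)*(-1)/90 = -1/2*5/9 = -5/18 ≈ -0.27778)
X - Y = -5/18 - 1*7425/2 = -5/18 - 7425/2 = -33415/9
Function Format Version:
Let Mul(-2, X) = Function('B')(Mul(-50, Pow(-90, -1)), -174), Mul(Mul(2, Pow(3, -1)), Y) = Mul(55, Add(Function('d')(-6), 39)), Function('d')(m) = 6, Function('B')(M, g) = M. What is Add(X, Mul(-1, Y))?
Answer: Rational(-33415, 9) ≈ -3712.8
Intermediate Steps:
Y = Rational(7425, 2) (Y = Mul(Rational(3, 2), Mul(55, Add(6, 39))) = Mul(Rational(3, 2), Mul(55, 45)) = Mul(Rational(3, 2), 2475) = Rational(7425, 2) ≈ 3712.5)
X = Rational(-5, 18) (X = Mul(Rational(-1, 2), Mul(-50, Pow(-90, -1))) = Mul(Rational(-1, 2), Mul(-50, Rational(-1, 90))) = Mul(Rational(-1, 2), Rational(5, 9)) = Rational(-5, 18) ≈ -0.27778)
Add(X, Mul(-1, Y)) = Add(Rational(-5, 18), Mul(-1, Rational(7425, 2))) = Add(Rational(-5, 18), Rational(-7425, 2)) = Rational(-33415, 9)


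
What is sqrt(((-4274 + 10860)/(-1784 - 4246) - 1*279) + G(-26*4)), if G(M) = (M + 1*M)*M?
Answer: sqrt(21565960670)/1005 ≈ 146.12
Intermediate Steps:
G(M) = 2*M**2 (G(M) = (M + M)*M = (2*M)*M = 2*M**2)
sqrt(((-4274 + 10860)/(-1784 - 4246) - 1*279) + G(-26*4)) = sqrt(((-4274 + 10860)/(-1784 - 4246) - 1*279) + 2*(-26*4)**2) = sqrt((6586/(-6030) - 279) + 2*(-104)**2) = sqrt((6586*(-1/6030) - 279) + 2*10816) = sqrt((-3293/3015 - 279) + 21632) = sqrt(-844478/3015 + 21632) = sqrt(64376002/3015) = sqrt(21565960670)/1005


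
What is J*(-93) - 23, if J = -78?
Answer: 7231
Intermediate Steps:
J*(-93) - 23 = -78*(-93) - 23 = 7254 - 23 = 7231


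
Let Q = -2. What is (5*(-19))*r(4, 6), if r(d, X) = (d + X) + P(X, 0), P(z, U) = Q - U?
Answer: -760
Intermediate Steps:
P(z, U) = -2 - U
r(d, X) = -2 + X + d (r(d, X) = (d + X) + (-2 - 1*0) = (X + d) + (-2 + 0) = (X + d) - 2 = -2 + X + d)
(5*(-19))*r(4, 6) = (5*(-19))*(-2 + 6 + 4) = -95*8 = -760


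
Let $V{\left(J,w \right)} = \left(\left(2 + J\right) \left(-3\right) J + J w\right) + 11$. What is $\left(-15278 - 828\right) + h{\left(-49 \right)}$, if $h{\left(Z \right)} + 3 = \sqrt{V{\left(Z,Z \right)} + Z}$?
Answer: $-16109 + i \sqrt{4546} \approx -16109.0 + 67.424 i$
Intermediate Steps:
$V{\left(J,w \right)} = 11 + J w + J \left(-6 - 3 J\right)$ ($V{\left(J,w \right)} = \left(\left(-6 - 3 J\right) J + J w\right) + 11 = \left(J \left(-6 - 3 J\right) + J w\right) + 11 = \left(J w + J \left(-6 - 3 J\right)\right) + 11 = 11 + J w + J \left(-6 - 3 J\right)$)
$h{\left(Z \right)} = -3 + \sqrt{11 - 5 Z - 2 Z^{2}}$ ($h{\left(Z \right)} = -3 + \sqrt{\left(11 - 6 Z - 3 Z^{2} + Z Z\right) + Z} = -3 + \sqrt{\left(11 - 6 Z - 3 Z^{2} + Z^{2}\right) + Z} = -3 + \sqrt{\left(11 - 6 Z - 2 Z^{2}\right) + Z} = -3 + \sqrt{11 - 5 Z - 2 Z^{2}}$)
$\left(-15278 - 828\right) + h{\left(-49 \right)} = \left(-15278 - 828\right) - \left(3 - \sqrt{11 - -245 - 2 \left(-49\right)^{2}}\right) = \left(-15278 - 828\right) - \left(3 - \sqrt{11 + 245 - 4802}\right) = -16106 - \left(3 - \sqrt{11 + 245 - 4802}\right) = -16106 - \left(3 - \sqrt{-4546}\right) = -16106 - \left(3 - i \sqrt{4546}\right) = -16109 + i \sqrt{4546}$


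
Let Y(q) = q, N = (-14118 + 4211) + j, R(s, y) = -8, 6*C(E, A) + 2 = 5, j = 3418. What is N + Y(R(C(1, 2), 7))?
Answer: -6497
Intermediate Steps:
C(E, A) = ½ (C(E, A) = -⅓ + (⅙)*5 = -⅓ + ⅚ = ½)
N = -6489 (N = (-14118 + 4211) + 3418 = -9907 + 3418 = -6489)
N + Y(R(C(1, 2), 7)) = -6489 - 8 = -6497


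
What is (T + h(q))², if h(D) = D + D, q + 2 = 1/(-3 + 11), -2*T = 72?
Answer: 25281/16 ≈ 1580.1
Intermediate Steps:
T = -36 (T = -½*72 = -36)
q = -15/8 (q = -2 + 1/(-3 + 11) = -2 + 1/8 = -2 + ⅛ = -15/8 ≈ -1.8750)
h(D) = 2*D
(T + h(q))² = (-36 + 2*(-15/8))² = (-36 - 15/4)² = (-159/4)² = 25281/16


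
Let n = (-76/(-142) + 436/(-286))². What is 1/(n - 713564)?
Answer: -103083409/73556508777740 ≈ -1.4014e-6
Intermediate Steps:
n = 100881936/103083409 (n = (-76*(-1/142) + 436*(-1/286))² = (38/71 - 218/143)² = (-10044/10153)² = 100881936/103083409 ≈ 0.97864)
1/(n - 713564) = 1/(100881936/103083409 - 713564) = 1/(-73556508777740/103083409) = -103083409/73556508777740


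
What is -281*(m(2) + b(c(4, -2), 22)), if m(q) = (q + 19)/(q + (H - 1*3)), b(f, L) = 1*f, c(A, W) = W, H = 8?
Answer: -281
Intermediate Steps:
b(f, L) = f
m(q) = (19 + q)/(5 + q) (m(q) = (q + 19)/(q + (8 - 1*3)) = (19 + q)/(q + (8 - 3)) = (19 + q)/(q + 5) = (19 + q)/(5 + q))
-281*(m(2) + b(c(4, -2), 22)) = -281*((19 + 2)/(5 + 2) - 2) = -281*(21/7 - 2) = -281*((1/7)*21 - 2) = -281*(3 - 2) = -281*1 = -281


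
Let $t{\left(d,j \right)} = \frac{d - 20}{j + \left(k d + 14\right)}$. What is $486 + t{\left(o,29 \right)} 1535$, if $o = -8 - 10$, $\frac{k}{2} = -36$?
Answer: $\frac{592424}{1339} \approx 442.44$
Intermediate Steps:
$k = -72$ ($k = 2 \left(-36\right) = -72$)
$o = -18$
$t{\left(d,j \right)} = \frac{-20 + d}{14 + j - 72 d}$ ($t{\left(d,j \right)} = \frac{d - 20}{j - \left(-14 + 72 d\right)} = \frac{-20 + d}{j - \left(-14 + 72 d\right)} = \frac{-20 + d}{14 + j - 72 d}$)
$486 + t{\left(o,29 \right)} 1535 = 486 + \frac{-20 - 18}{14 + 29 - -1296} \cdot 1535 = 486 + \frac{1}{14 + 29 + 1296} \left(-38\right) 1535 = 486 + \frac{1}{1339} \left(-38\right) 1535 = 486 - \frac{58330}{1339} = \frac{592424}{1339}$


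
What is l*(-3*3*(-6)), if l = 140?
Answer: 7560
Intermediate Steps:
l*(-3*3*(-6)) = 140*(-3*3*(-6)) = 140*(-9*(-6)) = 140*54 = 7560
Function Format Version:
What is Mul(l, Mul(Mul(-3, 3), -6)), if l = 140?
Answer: 7560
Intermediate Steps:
Mul(l, Mul(Mul(-3, 3), -6)) = Mul(140, Mul(Mul(-3, 3), -6)) = Mul(140, Mul(-9, -6)) = Mul(140, 54) = 7560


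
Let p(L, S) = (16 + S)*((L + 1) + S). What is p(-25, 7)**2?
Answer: 152881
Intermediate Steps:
p(L, S) = (16 + S)*(1 + L + S) (p(L, S) = (16 + S)*((1 + L) + S) = (16 + S)*(1 + L + S))
p(-25, 7)**2 = (16 + 7**2 + 16*(-25) + 17*7 - 25*7)**2 = (16 + 49 - 400 + 119 - 175)**2 = (-391)**2 = 152881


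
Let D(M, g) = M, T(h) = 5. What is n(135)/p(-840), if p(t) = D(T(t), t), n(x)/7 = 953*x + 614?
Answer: 904883/5 ≈ 1.8098e+5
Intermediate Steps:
n(x) = 4298 + 6671*x (n(x) = 7*(953*x + 614) = 7*(614 + 953*x) = 4298 + 6671*x)
p(t) = 5
n(135)/p(-840) = (4298 + 6671*135)/5 = (4298 + 900585)*(⅕) = 904883*(⅕) = 904883/5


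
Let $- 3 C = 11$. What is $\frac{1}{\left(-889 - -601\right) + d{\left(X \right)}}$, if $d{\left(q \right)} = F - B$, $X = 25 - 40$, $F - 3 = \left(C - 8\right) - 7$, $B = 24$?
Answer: $- \frac{3}{983} \approx -0.0030519$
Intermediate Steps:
$C = - \frac{11}{3}$ ($C = \left(- \frac{1}{3}\right) 11 = - \frac{11}{3} \approx -3.6667$)
$F = - \frac{47}{3}$ ($F = 3 - \frac{56}{3} = - \frac{47}{3} \approx -15.667$)
$X = -15$ ($X = 25 - 40 = -15$)
$d{\left(q \right)} = - \frac{119}{3}$ ($d{\left(q \right)} = - \frac{47}{3} - 24 = - \frac{119}{3}$)
$\frac{1}{\left(-889 - -601\right) + d{\left(X \right)}} = \frac{1}{\left(-889 - -601\right) - \frac{119}{3}} = \frac{1}{\left(-889 + 601\right) - \frac{119}{3}} = \frac{1}{-288 - \frac{119}{3}} = \frac{1}{- \frac{983}{3}} = - \frac{3}{983}$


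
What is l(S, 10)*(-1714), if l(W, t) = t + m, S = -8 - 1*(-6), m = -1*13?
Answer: 5142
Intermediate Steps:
m = -13
S = -2 (S = -8 + 6 = -2)
l(W, t) = -13 + t (l(W, t) = t - 13 = -13 + t)
l(S, 10)*(-1714) = (-13 + 10)*(-1714) = -3*(-1714) = 5142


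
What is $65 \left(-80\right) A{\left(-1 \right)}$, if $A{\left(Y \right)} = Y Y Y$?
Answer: $5200$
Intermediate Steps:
$A{\left(Y \right)} = Y^{3}$ ($A{\left(Y \right)} = Y^{2} Y = Y^{3}$)
$65 \left(-80\right) A{\left(-1 \right)} = 65 \left(-80\right) \left(-1\right)^{3} = \left(-5200\right) \left(-1\right) = 5200$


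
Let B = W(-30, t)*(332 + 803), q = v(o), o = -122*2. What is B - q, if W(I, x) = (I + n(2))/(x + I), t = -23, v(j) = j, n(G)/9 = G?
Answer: 26552/53 ≈ 500.98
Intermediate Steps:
n(G) = 9*G
o = -244
q = -244
W(I, x) = (18 + I)/(I + x) (W(I, x) = (I + 9*2)/(x + I) = (I + 18)/(I + x) = (18 + I)/(I + x))
B = 13620/53 (B = ((18 - 30)/(-30 - 23))*(332 + 803) = (-12/(-53))*1135 = -1/53*(-12)*1135 = (12/53)*1135 = 13620/53 ≈ 256.98)
B - q = 13620/53 - 1*(-244) = 13620/53 + 244 = 26552/53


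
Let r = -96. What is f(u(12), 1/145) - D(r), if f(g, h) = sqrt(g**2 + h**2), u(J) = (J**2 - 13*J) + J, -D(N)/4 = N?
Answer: -55679/145 ≈ -383.99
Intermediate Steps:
D(N) = -4*N
u(J) = J**2 - 12*J
f(u(12), 1/145) - D(r) = sqrt((12*(-12 + 12))**2 + (1/145)**2) - (-4)*(-96) = sqrt((12*0)**2 + (1/145)**2) - 1*384 = sqrt(0**2 + 1/21025) - 384 = sqrt(0 + 1/21025) - 384 = sqrt(1/21025) - 384 = 1/145 - 384 = -55679/145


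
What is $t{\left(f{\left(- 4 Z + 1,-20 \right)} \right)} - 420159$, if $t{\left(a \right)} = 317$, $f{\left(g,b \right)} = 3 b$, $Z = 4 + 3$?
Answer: $-419842$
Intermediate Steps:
$Z = 7$
$t{\left(f{\left(- 4 Z + 1,-20 \right)} \right)} - 420159 = 317 - 420159 = -419842$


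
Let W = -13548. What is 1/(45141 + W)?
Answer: 1/31593 ≈ 3.1653e-5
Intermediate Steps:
1/(45141 + W) = 1/(45141 - 13548) = 1/31593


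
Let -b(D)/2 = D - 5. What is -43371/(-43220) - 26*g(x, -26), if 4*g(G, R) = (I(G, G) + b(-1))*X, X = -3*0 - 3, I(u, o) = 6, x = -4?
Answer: 15213591/43220 ≈ 352.00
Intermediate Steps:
b(D) = 10 - 2*D (b(D) = -2*(D - 5) = -2*(-5 + D) = 10 - 2*D)
X = -3 (X = 0 - 3 = -3)
g(G, R) = -27/2 (g(G, R) = ((6 + (10 - 2*(-1)))*(-3))/4 = ((6 + (10 + 2))*(-3))/4 = ((6 + 12)*(-3))/4 = (18*(-3))/4 = (¼)*(-54) = -27/2)
-43371/(-43220) - 26*g(x, -26) = -43371/(-43220) - 26*(-27)/2 = -43371*(-1/43220) - 1*(-351) = 43371/43220 + 351 = 15213591/43220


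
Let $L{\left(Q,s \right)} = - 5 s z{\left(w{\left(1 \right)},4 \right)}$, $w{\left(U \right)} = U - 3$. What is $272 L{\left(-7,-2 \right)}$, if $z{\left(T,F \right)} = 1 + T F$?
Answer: $-19040$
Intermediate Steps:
$w{\left(U \right)} = -3 + U$ ($w{\left(U \right)} = U - 3 = -3 + U$)
$z{\left(T,F \right)} = 1 + F T$
$L{\left(Q,s \right)} = 35 s$ ($L{\left(Q,s \right)} = - 5 s \left(1 + 4 \left(-3 + 1\right)\right) = - 5 s \left(1 + 4 \left(-2\right)\right) = - 5 s \left(1 - 8\right) = - 5 s \left(-7\right) = 35 s$)
$272 L{\left(-7,-2 \right)} = 272 \cdot 35 \left(-2\right) = 272 \left(-70\right) = -19040$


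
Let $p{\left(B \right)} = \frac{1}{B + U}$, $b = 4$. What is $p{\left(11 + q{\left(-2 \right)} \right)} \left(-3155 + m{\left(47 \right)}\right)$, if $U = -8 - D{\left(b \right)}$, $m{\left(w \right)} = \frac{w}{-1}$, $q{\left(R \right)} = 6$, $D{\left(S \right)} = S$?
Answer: $- \frac{3202}{5} \approx -640.4$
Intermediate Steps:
$m{\left(w \right)} = - w$ ($m{\left(w \right)} = w \left(-1\right) = - w$)
$U = -12$ ($U = -8 - 4 = -12$)
$p{\left(B \right)} = \frac{1}{-12 + B}$ ($p{\left(B \right)} = \frac{1}{B - 12} = \frac{1}{-12 + B}$)
$p{\left(11 + q{\left(-2 \right)} \right)} \left(-3155 + m{\left(47 \right)}\right) = \frac{-3155 - 47}{-12 + \left(11 + 6\right)} = \frac{-3155 - 47}{-12 + 17} = \frac{1}{5} \left(-3202\right) = - \frac{3202}{5}$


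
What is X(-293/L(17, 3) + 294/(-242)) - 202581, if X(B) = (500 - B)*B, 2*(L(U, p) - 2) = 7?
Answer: -3408332570/14641 ≈ -2.3279e+5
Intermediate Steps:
L(U, p) = 11/2 (L(U, p) = 2 + (1/2)*7 = 2 + 7/2 = 11/2)
X(B) = B*(500 - B)
X(-293/L(17, 3) + 294/(-242)) - 202581 = (-293/11/2 + 294/(-242))*(500 - (-293/11/2 + 294/(-242))) - 202581 = (-293*2/11 + 294*(-1/242))*(500 - (-293*2/11 + 294*(-1/242))) - 202581 = (-586/11 - 147/121)*(500 - (-586/11 - 147/121)) - 202581 = -6593*(500 - 1*(-6593/121))/121 - 202581 = -6593*(500 + 6593/121)/121 - 202581 = -6593/121*67093/121 - 202581 = -442344149/14641 - 202581 = -3408332570/14641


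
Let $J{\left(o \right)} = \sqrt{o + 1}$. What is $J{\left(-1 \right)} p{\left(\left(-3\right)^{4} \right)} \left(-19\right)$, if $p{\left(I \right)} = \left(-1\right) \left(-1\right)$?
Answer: $0$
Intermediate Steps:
$p{\left(I \right)} = 1$
$J{\left(o \right)} = \sqrt{1 + o}$
$J{\left(-1 \right)} p{\left(\left(-3\right)^{4} \right)} \left(-19\right) = \sqrt{1 - 1} \cdot 1 \left(-19\right) = \sqrt{0} \cdot 1 \left(-19\right) = 0 \cdot 1 \left(-19\right) = 0 \left(-19\right) = 0$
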